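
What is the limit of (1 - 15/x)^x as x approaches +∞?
As x → +∞: this is the defining limit (1 - 15/x)^x → e^(-15).
Limit = e^(-15).

Final answer: e^(-15)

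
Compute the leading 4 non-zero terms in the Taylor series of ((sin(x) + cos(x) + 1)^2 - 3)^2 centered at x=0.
-34·x^3/3 + 14·x^2 + 8·x + 1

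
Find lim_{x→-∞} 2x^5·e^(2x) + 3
The product is a 0·∞ indeterminate form at x → -∞.
Rewrite the product as 2x^5 / e^(-2x) (an ∞/∞ form) and apply L'Hôpital, or use the standard hierarchy e^(2|x|) ≫ |x^5| as x → -∞.
The indeterminate product → 0, so the limit = 3.

Final answer: 3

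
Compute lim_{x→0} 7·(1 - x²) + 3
Direct substitution at x = 0 gives 10.

Final answer: 10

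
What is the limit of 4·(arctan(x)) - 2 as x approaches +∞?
Evaluate the dominant behaviour as x → +∞; each term tends to a finite value or vanishes.
Limit = -2 + 2·π.

Final answer: -2 + 2·π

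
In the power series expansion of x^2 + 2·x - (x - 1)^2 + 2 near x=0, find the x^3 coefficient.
Expand to order 3: x^2 + 2·x - (x - 1)^2 + 2 = 4·x + 1 + O(x^4).
The coefficient of x^3 is 0.

Final answer: 0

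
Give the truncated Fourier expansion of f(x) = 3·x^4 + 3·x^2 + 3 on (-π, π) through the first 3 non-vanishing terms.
(132 - 24·π^2)·cos(x) + (-6 + 6·π^2)·cos(2·x) + 3 + π^2 + 3·π^4/5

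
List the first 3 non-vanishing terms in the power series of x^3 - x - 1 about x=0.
x^3 - x - 1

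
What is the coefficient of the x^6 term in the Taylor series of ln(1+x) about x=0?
Expand to order 6: ln(1+x) = -x^6/6 + x^5/5 - x^4/4 + x^3/3 - x^2/2 + x + O(x^7).
The coefficient of x^6 is -1/6.

Final answer: -1/6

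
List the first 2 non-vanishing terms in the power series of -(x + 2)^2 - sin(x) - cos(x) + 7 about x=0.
2 - 5·x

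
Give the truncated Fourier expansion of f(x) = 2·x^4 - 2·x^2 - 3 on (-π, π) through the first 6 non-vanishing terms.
(104 - 16·π^2)·cos(x) + (-8 + 4·π^2)·cos(2·x) + (56/27 - 16·π^2/9)·cos(3·x) + (-7/8 + π^2)·cos(4·x) + (296/625 - 16·π^2/25)·cos(5·x) - 2·π^2/3 - 3 + 2·π^4/5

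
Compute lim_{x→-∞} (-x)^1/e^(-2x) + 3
The quotient is an ∞/∞ indeterminate form as x → -∞.
Compare growth rates of the dominant terms (exponentials ≫ polynomials ≫ logarithms), or apply L'Hôpital's rule; the quotient → 0.
Adding the constant: 0 + 3 = 3. Limit = 3.

Final answer: 3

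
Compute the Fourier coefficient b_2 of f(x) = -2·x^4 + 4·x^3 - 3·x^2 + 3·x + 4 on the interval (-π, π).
b_2 = (1/π) ∫_{-π}^{π} f(x)·sin(2x) dx.
Evaluate the integral (use parity and integration by parts as needed): b_2 = 3 - 4·π^2.

Final answer: 3 - 4·π^2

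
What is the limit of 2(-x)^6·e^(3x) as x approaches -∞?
This is a 0·∞ indeterminate form at x → -∞.
Rewrite the product as 2(-x)^6 / e^(-3x) (an ∞/∞ form) and apply L'Hôpital, or use the standard hierarchy e^(3|x|) ≫ |(-x)^6| as x → -∞.
The indeterminate product → 0, so the limit = 0.

Final answer: 0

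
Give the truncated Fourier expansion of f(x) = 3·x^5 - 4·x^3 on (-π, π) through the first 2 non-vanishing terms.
(-128·π^2 + 6·π^4 + 768)·sin(x) + (-3·π^4 - 57/2 + 19·π^2)·sin(2·x)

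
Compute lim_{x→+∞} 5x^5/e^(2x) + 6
The quotient is an ∞/∞ indeterminate form as x → +∞.
The exponential denominator e^(2x) dominates the polynomial numerator (e^x ≫ x^5 as x → ∞), so the quotient → 0.
Adding the constant: 0 + 6 = 6. Limit = 6.

Final answer: 6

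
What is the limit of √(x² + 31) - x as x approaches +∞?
This is an ∞ − ∞ indeterminate form.
Multiply and divide by the conjugate √(x²+31) + x; the x² terms cancel, leaving 31/(√(x²+31)+x) → 0.
Limit = 0.

Final answer: 0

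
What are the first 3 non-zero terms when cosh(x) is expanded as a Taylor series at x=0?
x^4/24 + x^2/2 + 1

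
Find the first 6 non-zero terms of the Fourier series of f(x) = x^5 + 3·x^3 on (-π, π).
(-34·π^2 + 2·π^4 + 204)·sin(x) + (-π^4 - 3 + 2·π^2)·sin(2·x) + (-28/81 + 14·π^2/27 + 2·π^4/3)·sin(3·x) + (-π^4/2 - 7·π^2/8 + 21/64)·sin(4·x) + (-132/625 + 22·π^2/25 + 2·π^4/5)·sin(5·x) + (-π^4/3 - 22·π^2/27 + 11/81)·sin(6·x)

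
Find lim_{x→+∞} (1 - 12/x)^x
As x → +∞: this is the defining limit (1 - 12/x)^x → e^(-12).
Limit = e^(-12).

Final answer: e^(-12)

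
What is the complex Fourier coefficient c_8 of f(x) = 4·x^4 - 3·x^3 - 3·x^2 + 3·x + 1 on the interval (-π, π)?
Compute the real Fourier coefficients first: a_8 = -15/64 + π^2/2, b_8 = -105/128 + 3·π^2/4.
Then c_8 = (a_8 − i·b_8)/2 = -15/128 + π^2/4 - 3·i·π^2/8 + 105·i/256.

Final answer: -15/128 + π^2/4 - 3·i·π^2/8 + 105·i/256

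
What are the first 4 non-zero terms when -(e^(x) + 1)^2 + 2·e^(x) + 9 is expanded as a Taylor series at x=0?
-4·x^3/3 - 2·x^2 - 2·x + 7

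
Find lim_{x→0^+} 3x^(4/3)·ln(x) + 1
The product is a 0·∞ indeterminate form at x → 0⁺.
Rewrite the product as 3·ln(x) / x^(-4/3) and apply L'Hôpital, or use the standard hierarchy x^(-4/3) ≫ |ln x| as x → 0⁺.
The indeterminate product → 0, so the limit = 1.

Final answer: 1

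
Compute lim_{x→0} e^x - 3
Direct substitution at x = 0 gives -2.

Final answer: -2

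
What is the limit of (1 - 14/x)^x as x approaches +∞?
As x → +∞: this is the defining limit (1 - 14/x)^x → e^(-14).
Limit = e^(-14).

Final answer: e^(-14)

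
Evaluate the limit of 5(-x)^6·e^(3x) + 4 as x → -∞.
The product is a 0·∞ indeterminate form at x → -∞.
Rewrite the product as 5(-x)^6 / e^(-3x) (an ∞/∞ form) and apply L'Hôpital, or use the standard hierarchy e^(3|x|) ≫ |(-x)^6| as x → -∞.
The indeterminate product → 0, so the limit = 4.

Final answer: 4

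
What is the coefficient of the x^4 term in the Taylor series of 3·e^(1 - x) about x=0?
Expand to order 4: 3·e^(1 - x) = e·x^4/8 - e·x^3/2 + 3·e·x^2/2 - 3·e·x + 3·e + O(x^5).
The coefficient of x^4 is e/8.

Final answer: e/8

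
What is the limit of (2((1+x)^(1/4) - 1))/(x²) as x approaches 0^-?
Both numerator and denominator → 0 as x → 0^-; this is a 0/0 indeterminate form.
Expand each to leading order near x = 0: numerator ~ x/2, denominator ~ x^2.
The limit of the ratio is -∞.

Final answer: -∞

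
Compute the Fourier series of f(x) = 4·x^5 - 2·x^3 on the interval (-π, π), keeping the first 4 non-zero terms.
(-164·π^2 + 8·π^4 + 984)·sin(x) + (-4·π^4 - 33 + 22·π^2)·sin(2·x) + (-196·π^2/27 + 392/81 + 8·π^4/3)·sin(3·x) + (-2·π^4 - 21/16 + 7·π^2/2)·sin(4·x)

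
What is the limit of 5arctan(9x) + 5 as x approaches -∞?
Evaluate the dominant behaviour as x → -∞; each term tends to a finite value or vanishes.
Limit = 5 - 5·π/2.

Final answer: 5 - 5·π/2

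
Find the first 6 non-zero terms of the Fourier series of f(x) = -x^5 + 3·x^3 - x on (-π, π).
(-278 - 2·π^4 + 46·π^2)·sin(x) + (-8·π^2 + 13 + π^4)·sin(2·x) + (-2·π^4/3 - 242/81 + 94·π^2/27)·sin(3·x) + (-17·π^2/8 + 83/64 + π^4/2)·sin(4·x) + (-2·π^4/5 - 478/625 + 38·π^2/25)·sin(5·x) + (-32·π^2/27 + 43/81 + π^4/3)·sin(6·x)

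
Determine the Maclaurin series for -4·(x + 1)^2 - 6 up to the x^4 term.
-4·x^2 - 8·x - 10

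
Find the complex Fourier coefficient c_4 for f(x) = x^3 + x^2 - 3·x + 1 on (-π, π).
Compute the real Fourier coefficients first: a_4 = 1/4, b_4 = 27/16 - π^2/2.
Then c_4 = (a_4 − i·b_4)/2 = 1/8 - 27·i/32 + i·π^2/4.

Final answer: 1/8 - 27·i/32 + i·π^2/4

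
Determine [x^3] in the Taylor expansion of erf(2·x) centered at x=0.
Expand to order 3: erf(2·x) = -16·x^3/(3·√(π)) + 4·x/√(π) + O(x^4).
The coefficient of x^3 is -16/(3·√(π)).

Final answer: -16/(3·√(π))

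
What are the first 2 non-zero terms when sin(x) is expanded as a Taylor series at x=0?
-x^3/6 + x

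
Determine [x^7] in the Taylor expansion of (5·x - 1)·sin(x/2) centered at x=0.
Expand to order 7: (5·x - 1)·sin(x/2) = x^7/645120 + x^6/768 - x^5/3840 - 5·x^4/48 + x^3/48 + 5·x^2/2 - x/2 + O(x^8).
The coefficient of x^7 is 1/645120.

Final answer: 1/645120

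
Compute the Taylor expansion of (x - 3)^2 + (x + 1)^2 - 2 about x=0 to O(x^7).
2·x^2 - 4·x + 8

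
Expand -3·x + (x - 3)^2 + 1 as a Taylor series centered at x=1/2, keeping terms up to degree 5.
23/4 - 8·(x - 1/2) + (x - 1/2)^2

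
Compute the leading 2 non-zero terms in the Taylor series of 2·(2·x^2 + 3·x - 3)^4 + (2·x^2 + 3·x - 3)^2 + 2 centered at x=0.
173 - 666·x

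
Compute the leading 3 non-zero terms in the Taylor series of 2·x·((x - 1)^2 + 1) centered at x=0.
2·x^3 - 4·x^2 + 4·x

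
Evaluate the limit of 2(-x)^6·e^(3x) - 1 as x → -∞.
The product is a 0·∞ indeterminate form at x → -∞.
Rewrite the product as 2(-x)^6 / e^(-3x) (an ∞/∞ form) and apply L'Hôpital, or use the standard hierarchy e^(3|x|) ≫ |(-x)^6| as x → -∞.
The indeterminate product → 0, so the limit = -1.

Final answer: -1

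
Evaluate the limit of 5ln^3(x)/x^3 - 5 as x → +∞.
The quotient is an ∞/∞ indeterminate form as x → +∞.
The polynomial denominator x^3 dominates the logarithmic numerator (any positive power of x ≫ ln^3(x) as x → ∞), so the quotient → 0.
Adding the constant: 0 - 5 = -5. Limit = -5.

Final answer: -5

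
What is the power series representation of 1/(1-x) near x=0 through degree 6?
x^6 + x^5 + x^4 + x^3 + x^2 + x + 1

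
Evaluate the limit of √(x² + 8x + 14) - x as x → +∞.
This is an ∞ − ∞ indeterminate form.
Multiply and divide by the conjugate √(x²+8x + 14) + x; the x² terms cancel, leaving (8x + 14)/(√(x²+8x + 14)+x) → 8/2 = 4.
Limit = 4.

Final answer: 4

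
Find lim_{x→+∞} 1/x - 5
Evaluate the dominant behaviour as x → +∞; each term tends to a finite value or vanishes.
Limit = -5.

Final answer: -5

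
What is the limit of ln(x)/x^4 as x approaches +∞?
This is an ∞/∞ indeterminate form as x → +∞.
The polynomial denominator x^4 dominates the logarithmic numerator (any positive power of x ≫ ln(x) as x → ∞), so the quotient → 0.
Limit = 0.

Final answer: 0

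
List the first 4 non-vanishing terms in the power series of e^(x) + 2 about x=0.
x^3/6 + x^2/2 + x + 3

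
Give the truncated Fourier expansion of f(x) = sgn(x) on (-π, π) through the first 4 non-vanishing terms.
4·sin(x)/π + 4·sin(3·x)/(3·π) + 4·sin(5·x)/(5·π) + 4·sin(7·x)/(7·π)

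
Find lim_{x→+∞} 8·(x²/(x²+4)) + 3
Evaluate the dominant behaviour as x → +∞; each term tends to a finite value or vanishes.
Limit = 11.

Final answer: 11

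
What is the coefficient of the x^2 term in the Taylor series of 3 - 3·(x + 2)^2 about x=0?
Expand to order 2: 3 - 3·(x + 2)^2 = -3·x^2 - 12·x - 9 + O(x^3).
The coefficient of x^2 is -3.

Final answer: -3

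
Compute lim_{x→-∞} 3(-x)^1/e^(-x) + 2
The quotient is an ∞/∞ indeterminate form as x → -∞.
Compare growth rates of the dominant terms (exponentials ≫ polynomials ≫ logarithms), or apply L'Hôpital's rule; the quotient → 0.
Adding the constant: 0 + 2 = 2. Limit = 2.

Final answer: 2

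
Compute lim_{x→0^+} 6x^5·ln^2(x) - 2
The product is a 0·∞ indeterminate form at x → 0⁺.
Rewrite the product as 6·ln^2(x) / x^(-5) and apply L'Hôpital, or use the standard hierarchy x^(-5) ≫ |ln x|^2 as x → 0⁺.
The indeterminate product → 0, so the limit = -2.

Final answer: -2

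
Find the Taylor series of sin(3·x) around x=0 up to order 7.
-243·x^7/560 + 81·x^5/40 - 9·x^3/2 + 3·x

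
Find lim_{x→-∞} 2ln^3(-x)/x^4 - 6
The quotient is an ∞/∞ indeterminate form as x → -∞.
Compare growth rates of the dominant terms (exponentials ≫ polynomials ≫ logarithms), or apply L'Hôpital's rule; the quotient → 0.
Adding the constant: 0 - 6 = -6. Limit = -6.

Final answer: -6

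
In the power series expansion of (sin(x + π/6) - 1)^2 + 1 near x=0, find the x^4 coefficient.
Expand to order 4: (sin(x + π/6) - 1)^2 + 1 = -5·x^4/24 - √(3)·x^3/6 + x^2 - √(3)·x/2 + 5/4 + O(x^5).
The coefficient of x^4 is -5/24.

Final answer: -5/24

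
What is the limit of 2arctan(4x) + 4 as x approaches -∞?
Evaluate the dominant behaviour as x → -∞; each term tends to a finite value or vanishes.
Limit = 4 - π.

Final answer: 4 - π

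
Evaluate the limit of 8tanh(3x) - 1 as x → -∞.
Evaluate the dominant behaviour as x → -∞; each term tends to a finite value or vanishes.
Limit = -9.

Final answer: -9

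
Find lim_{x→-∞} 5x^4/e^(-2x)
This is an ∞/∞ indeterminate form as x → -∞.
Compare growth rates of the dominant terms (exponentials ≫ polynomials ≫ logarithms), or apply L'Hôpital's rule; the quotient → 0.
Limit = 0.

Final answer: 0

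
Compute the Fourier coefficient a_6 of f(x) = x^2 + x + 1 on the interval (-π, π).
a_6 = (1/π) ∫_{-π}^{π} f(x)·cos(6x) dx.
Evaluate the integral (use parity and integration by parts as needed): a_6 = 1/9.

Final answer: 1/9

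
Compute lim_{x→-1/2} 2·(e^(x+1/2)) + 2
Direct substitution at x = -1/2 gives 4.

Final answer: 4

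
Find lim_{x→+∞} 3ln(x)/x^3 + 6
The quotient is an ∞/∞ indeterminate form as x → +∞.
The polynomial denominator x^3 dominates the logarithmic numerator (any positive power of x ≫ ln(x) as x → ∞), so the quotient → 0.
Adding the constant: 0 + 6 = 6. Limit = 6.

Final answer: 6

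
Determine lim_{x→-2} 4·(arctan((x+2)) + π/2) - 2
Direct substitution at x = -2 gives -2 + 2·π.

Final answer: -2 + 2·π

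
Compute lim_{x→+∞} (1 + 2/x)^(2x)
As x → +∞: write (1 + 2/x)^(2x) = ((1 + 2/x)^x)^2 → (e^2)^2 = e^4.
Limit = e^(4).

Final answer: e^(4)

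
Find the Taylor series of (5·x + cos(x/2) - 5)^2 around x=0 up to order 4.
-x^4/192 - 5·x^3/4 + 26·x^2 - 40·x + 16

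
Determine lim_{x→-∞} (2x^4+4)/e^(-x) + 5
The quotient is an ∞/∞ indeterminate form as x → -∞.
Compare growth rates of the dominant terms (exponentials ≫ polynomials ≫ logarithms), or apply L'Hôpital's rule; the quotient → 0.
Adding the constant: 0 + 5 = 5. Limit = 5.

Final answer: 5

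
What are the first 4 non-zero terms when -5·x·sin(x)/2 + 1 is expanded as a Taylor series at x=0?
-x^6/48 + 5·x^4/12 - 5·x^2/2 + 1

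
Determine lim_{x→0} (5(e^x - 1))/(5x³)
Both numerator and denominator → 0 as x → 0; this is a 0/0 indeterminate form.
Expand each to leading order near x = 0: numerator ~ 5·x, denominator ~ 5·x^3.
The limit of the ratio is ∞.

Final answer: ∞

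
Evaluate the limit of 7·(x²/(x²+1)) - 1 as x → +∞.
Evaluate the dominant behaviour as x → +∞; each term tends to a finite value or vanishes.
Limit = 6.

Final answer: 6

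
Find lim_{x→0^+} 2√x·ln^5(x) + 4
The product is a 0·∞ indeterminate form at x → 0⁺.
Rewrite the product as 2·ln^5(x) / x^(-1/2) and apply L'Hôpital, or use the standard hierarchy x^(-1/2) ≫ |ln x|^5 as x → 0⁺.
The indeterminate product → 0, so the limit = 4.

Final answer: 4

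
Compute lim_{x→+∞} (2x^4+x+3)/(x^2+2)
This is an ∞/∞ indeterminate form as x → +∞.
Divide numerator and denominator by x^4 and let the lower-order terms vanish; the numerator's degree 4 exceeds the denominator's degree 2, so the quotient diverges.
Limit = ∞.

Final answer: ∞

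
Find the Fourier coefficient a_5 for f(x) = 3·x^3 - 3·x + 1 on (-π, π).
a_5 = (1/π) ∫_{-π}^{π} f(x)·cos(5x) dx.
Evaluate the integral (use parity and integration by parts as needed): a_5 = 0.

Final answer: 0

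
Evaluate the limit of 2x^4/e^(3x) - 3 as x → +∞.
The quotient is an ∞/∞ indeterminate form as x → +∞.
The exponential denominator e^(3x) dominates the polynomial numerator (e^x ≫ x^4 as x → ∞), so the quotient → 0.
Adding the constant: 0 - 3 = -3. Limit = -3.

Final answer: -3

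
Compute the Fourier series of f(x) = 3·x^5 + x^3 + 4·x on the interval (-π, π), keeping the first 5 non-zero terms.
(-118·π^2 + 6·π^4 + 716)·sin(x) + (-3·π^4 - 25 + 14·π^2)·sin(2·x) + (-34·π^2/9 + 140/27 + 2·π^4)·sin(3·x) + (-3·π^4/2 - 161/64 + 11·π^2/8)·sin(4·x) + (-14·π^2/25 + 1084/625 + 6·π^4/5)·sin(5·x)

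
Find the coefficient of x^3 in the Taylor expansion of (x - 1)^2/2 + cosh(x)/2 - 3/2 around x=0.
Expand to order 3: (x - 1)^2/2 + cosh(x)/2 - 3/2 = 3·x^2/4 - x - 1/2 + O(x^4).
The coefficient of x^3 is 0.

Final answer: 0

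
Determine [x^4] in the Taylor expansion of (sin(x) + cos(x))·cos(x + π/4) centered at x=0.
Expand to order 4: (sin(x) + cos(x))·cos(x + π/4) = √(2)·x^4/3 - √(2)·x^2 + √(2)/2 + O(x^5).
The coefficient of x^4 is √(2)/3.

Final answer: √(2)/3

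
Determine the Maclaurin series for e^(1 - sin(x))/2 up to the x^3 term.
e·x^2/4 - e·x/2 + e/2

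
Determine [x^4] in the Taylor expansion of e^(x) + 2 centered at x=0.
Expand to order 4: e^(x) + 2 = x^4/24 + x^3/6 + x^2/2 + x + 3 + O(x^5).
The coefficient of x^4 is 1/24.

Final answer: 1/24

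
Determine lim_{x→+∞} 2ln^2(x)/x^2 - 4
The quotient is an ∞/∞ indeterminate form as x → +∞.
The polynomial denominator x^2 dominates the logarithmic numerator (any positive power of x ≫ ln^2(x) as x → ∞), so the quotient → 0.
Adding the constant: 0 - 4 = -4. Limit = -4.

Final answer: -4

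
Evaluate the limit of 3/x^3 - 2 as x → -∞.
Evaluate the dominant behaviour as x → -∞; each term tends to a finite value or vanishes.
Limit = -2.

Final answer: -2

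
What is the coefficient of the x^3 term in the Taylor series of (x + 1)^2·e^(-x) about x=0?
Expand to order 3: (x + 1)^2·e^(-x) = -x^3/6 - x^2/2 + x + 1 + O(x^4).
The coefficient of x^3 is -1/6.

Final answer: -1/6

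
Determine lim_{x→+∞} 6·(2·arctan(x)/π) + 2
Evaluate the dominant behaviour as x → +∞; each term tends to a finite value or vanishes.
Limit = 8.

Final answer: 8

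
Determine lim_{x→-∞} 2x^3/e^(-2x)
This is an ∞/∞ indeterminate form as x → -∞.
Compare growth rates of the dominant terms (exponentials ≫ polynomials ≫ logarithms), or apply L'Hôpital's rule; the quotient → 0.
Limit = 0.

Final answer: 0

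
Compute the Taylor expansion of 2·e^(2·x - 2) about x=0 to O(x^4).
8·x^3·e^(-2)/3 + 4·x^2·e^(-2) + 4·x·e^(-2) + 2·e^(-2)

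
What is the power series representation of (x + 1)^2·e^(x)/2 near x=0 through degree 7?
19·x^7/3360 + 43·x^6/1440 + 31·x^5/240 + 7·x^4/16 + 13·x^3/12 + 7·x^2/4 + 3·x/2 + 1/2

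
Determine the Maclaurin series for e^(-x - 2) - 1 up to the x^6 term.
x^6·e^(-2)/720 - x^5·e^(-2)/120 + x^4·e^(-2)/24 - x^3·e^(-2)/6 + x^2·e^(-2)/2 - x·e^(-2) - 1 + e^(-2)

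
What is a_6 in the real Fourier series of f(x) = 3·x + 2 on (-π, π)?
a_6 = (1/π) ∫_{-π}^{π} f(x)·cos(6x) dx.
Evaluate the integral (use parity and integration by parts as needed): a_6 = 0.

Final answer: 0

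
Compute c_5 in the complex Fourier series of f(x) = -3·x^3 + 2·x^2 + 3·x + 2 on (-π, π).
Compute the real Fourier coefficients first: a_5 = -8/25, b_5 = 186/125 - 6·π^2/5.
Then c_5 = (a_5 − i·b_5)/2 = -4/25 - 93·i/125 + 3·i·π^2/5.

Final answer: -4/25 - 93·i/125 + 3·i·π^2/5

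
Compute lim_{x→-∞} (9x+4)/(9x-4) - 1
Evaluate the dominant behaviour as x → -∞; each term tends to a finite value or vanishes.
Limit = 0.

Final answer: 0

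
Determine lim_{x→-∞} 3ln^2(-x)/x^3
This is an ∞/∞ indeterminate form as x → -∞.
Compare growth rates of the dominant terms (exponentials ≫ polynomials ≫ logarithms), or apply L'Hôpital's rule; the quotient → 0.
Limit = 0.

Final answer: 0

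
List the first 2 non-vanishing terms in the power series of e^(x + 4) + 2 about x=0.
x·e^(4) + 2 + e^(4)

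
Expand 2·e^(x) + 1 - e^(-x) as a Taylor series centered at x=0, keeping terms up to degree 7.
x^7/1680 + x^6/720 + x^5/40 + x^4/24 + x^3/2 + x^2/2 + 3·x + 2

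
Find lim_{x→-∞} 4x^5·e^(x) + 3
The product is a 0·∞ indeterminate form at x → -∞.
Rewrite the product as 4x^5 / e^(-x) (an ∞/∞ form) and apply L'Hôpital, or use the standard hierarchy e^(|x|) ≫ |x^5| as x → -∞.
The indeterminate product → 0, so the limit = 3.

Final answer: 3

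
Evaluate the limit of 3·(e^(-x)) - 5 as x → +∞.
Evaluate the dominant behaviour as x → +∞; each term tends to a finite value or vanishes.
Limit = -5.

Final answer: -5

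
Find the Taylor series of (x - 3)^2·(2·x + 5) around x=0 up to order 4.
2·x^3 - 7·x^2 - 12·x + 45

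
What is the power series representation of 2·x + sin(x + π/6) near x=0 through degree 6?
-x^6/1440 + √(3)·x^5/240 + x^4/48 - √(3)·x^3/12 - x^2/4 + x·(√(3)/2 + 2) + 1/2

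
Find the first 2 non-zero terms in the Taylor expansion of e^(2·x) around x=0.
2·x + 1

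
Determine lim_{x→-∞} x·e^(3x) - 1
The product is a 0·∞ indeterminate form at x → -∞.
Rewrite the product as x / e^(-3x) (an ∞/∞ form) and apply L'Hôpital, or use the standard hierarchy e^(3|x|) ≫ |x| as x → -∞.
The indeterminate product → 0, so the limit = -1.

Final answer: -1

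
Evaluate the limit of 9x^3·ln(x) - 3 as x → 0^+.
The product is a 0·∞ indeterminate form at x → 0⁺.
Rewrite the product as 9·ln(x) / x^(-3) and apply L'Hôpital, or use the standard hierarchy x^(-3) ≫ |ln x| as x → 0⁺.
The indeterminate product → 0, so the limit = -3.

Final answer: -3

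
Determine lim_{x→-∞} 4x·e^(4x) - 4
The product is a 0·∞ indeterminate form at x → -∞.
Rewrite the product as 4x / e^(-4x) (an ∞/∞ form) and apply L'Hôpital, or use the standard hierarchy e^(4|x|) ≫ |x| as x → -∞.
The indeterminate product → 0, so the limit = -4.

Final answer: -4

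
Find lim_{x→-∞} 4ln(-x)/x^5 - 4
The quotient is an ∞/∞ indeterminate form as x → -∞.
Compare growth rates of the dominant terms (exponentials ≫ polynomials ≫ logarithms), or apply L'Hôpital's rule; the quotient → 0.
Adding the constant: 0 - 4 = -4. Limit = -4.

Final answer: -4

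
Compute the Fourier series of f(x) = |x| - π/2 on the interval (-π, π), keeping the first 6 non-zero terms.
-4·cos(x)/π - 4·cos(3·x)/(9·π) - 4·cos(5·x)/(25·π) - 4·cos(7·x)/(49·π) - 4·cos(9·x)/(81·π) - 4·cos(11·x)/(121·π)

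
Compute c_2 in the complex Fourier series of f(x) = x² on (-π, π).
Compute the real Fourier coefficients first: a_2 = 1, b_2 = 0.
Then c_2 = (a_2 − i·b_2)/2 = 1/2.

Final answer: 1/2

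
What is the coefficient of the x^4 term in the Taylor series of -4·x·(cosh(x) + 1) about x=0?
Expand to order 4: -4·x·(cosh(x) + 1) = -2·x^3 - 8·x + O(x^5).
The coefficient of x^4 is 0.

Final answer: 0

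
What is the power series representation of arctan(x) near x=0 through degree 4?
-x^3/3 + x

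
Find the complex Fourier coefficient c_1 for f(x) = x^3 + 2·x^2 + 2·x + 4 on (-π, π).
Compute the real Fourier coefficients first: a_1 = -8, b_1 = -8 + 2·π^2.
Then c_1 = (a_1 − i·b_1)/2 = -4 - i·π^2 + 4·i.

Final answer: -4 - i·π^2 + 4·i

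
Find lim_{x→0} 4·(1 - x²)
Direct substitution at x = 0 gives 4.

Final answer: 4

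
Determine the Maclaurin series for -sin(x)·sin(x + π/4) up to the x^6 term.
-√(2)·x^6/45 - √(2)·x^5/15 + √(2)·x^4/6 + √(2)·x^3/3 - √(2)·x^2/2 - √(2)·x/2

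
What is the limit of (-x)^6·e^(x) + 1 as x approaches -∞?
The product is a 0·∞ indeterminate form at x → -∞.
Rewrite the product as (-x)^6 / e^(-x) (an ∞/∞ form) and apply L'Hôpital, or use the standard hierarchy e^(|x|) ≫ |(-x)^6| as x → -∞.
The indeterminate product → 0, so the limit = 1.

Final answer: 1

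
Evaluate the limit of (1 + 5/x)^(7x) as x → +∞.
As x → +∞: write (1 + 5/x)^(7x) = ((1 + 5/x)^x)^7 → (e^5)^7 = e^35.
Limit = e^(35).

Final answer: e^(35)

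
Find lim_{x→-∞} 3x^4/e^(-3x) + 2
The quotient is an ∞/∞ indeterminate form as x → -∞.
Compare growth rates of the dominant terms (exponentials ≫ polynomials ≫ logarithms), or apply L'Hôpital's rule; the quotient → 0.
Adding the constant: 0 + 2 = 2. Limit = 2.

Final answer: 2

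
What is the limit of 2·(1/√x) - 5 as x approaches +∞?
Evaluate the dominant behaviour as x → +∞; each term tends to a finite value or vanishes.
Limit = -5.

Final answer: -5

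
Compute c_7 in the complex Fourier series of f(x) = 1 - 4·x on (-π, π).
Compute the real Fourier coefficients first: a_7 = 0, b_7 = -8/7.
Then c_7 = (a_7 − i·b_7)/2 = 4·i/7.

Final answer: 4·i/7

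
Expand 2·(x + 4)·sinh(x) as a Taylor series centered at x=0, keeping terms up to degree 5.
x^5/15 + x^4/3 + 4·x^3/3 + 2·x^2 + 8·x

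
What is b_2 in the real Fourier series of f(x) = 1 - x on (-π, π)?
b_2 = (1/π) ∫_{-π}^{π} f(x)·sin(2x) dx.
Evaluate the integral (use parity and integration by parts as needed): b_2 = 1.

Final answer: 1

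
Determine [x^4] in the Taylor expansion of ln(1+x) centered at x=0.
Expand to order 4: ln(1+x) = -x^4/4 + x^3/3 - x^2/2 + x + O(x^5).
The coefficient of x^4 is -1/4.

Final answer: -1/4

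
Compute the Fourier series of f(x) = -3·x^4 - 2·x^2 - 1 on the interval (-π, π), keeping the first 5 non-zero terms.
(-136 + 24·π^2)·cos(x) + (7 - 6·π^2)·cos(2·x) + (-8/9 + 8·π^2/3)·cos(3·x) + (1/16 - 3·π^2/2)·cos(4·x) - 3·π^4/5 - 2·π^2/3 - 1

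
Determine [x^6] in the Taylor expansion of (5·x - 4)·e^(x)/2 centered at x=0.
Expand to order 6: (5·x - 4)·e^(x)/2 = 13·x^6/720 + 7·x^5/80 + x^4/3 + 11·x^3/12 + 3·x^2/2 + x/2 - 2 + O(x^7).
The coefficient of x^6 is 13/720.

Final answer: 13/720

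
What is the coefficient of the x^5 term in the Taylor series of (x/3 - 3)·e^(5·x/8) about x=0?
Expand to order 5: (x/3 - 3)·e^(5·x/8) = -625·x^5/2359296 - 1625·x^4/294912 - 175·x^3/3072 - 145·x^2/384 - 37·x/24 - 3 + O(x^6).
The coefficient of x^5 is -625/2359296.

Final answer: -625/2359296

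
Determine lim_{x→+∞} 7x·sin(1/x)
As x → +∞: let u = 1/x → 0⁺; then 7·x·sin(1/x) = 7·1·sin(u)/u → 7·1·1 = 7.
Limit = 7.

Final answer: 7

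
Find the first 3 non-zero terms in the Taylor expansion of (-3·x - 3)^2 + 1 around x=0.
9·x^2 + 18·x + 10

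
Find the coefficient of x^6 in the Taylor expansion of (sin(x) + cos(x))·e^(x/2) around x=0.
Expand to order 6: (sin(x) + cos(x))·e^(x/2) = 161·x^6/46080 + x^5/1280 - 31·x^4/384 - 13·x^3/48 + x^2/8 + 3·x/2 + 1 + O(x^7).
The coefficient of x^6 is 161/46080.

Final answer: 161/46080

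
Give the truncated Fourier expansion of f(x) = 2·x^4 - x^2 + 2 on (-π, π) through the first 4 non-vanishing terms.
(100 - 16·π^2)·cos(x) + (-7 + 4·π^2)·cos(2·x) + (44/27 - 16·π^2/9)·cos(3·x) - π^2/3 + 2 + 2·π^4/5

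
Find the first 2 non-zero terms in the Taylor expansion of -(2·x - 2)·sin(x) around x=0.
-2·x^2 + 2·x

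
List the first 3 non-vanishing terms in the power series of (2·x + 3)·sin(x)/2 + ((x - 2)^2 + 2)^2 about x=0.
29·x^2 - 93·x/2 + 36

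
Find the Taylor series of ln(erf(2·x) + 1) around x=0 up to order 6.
x^6·(-30720 - 1792·π^2 + 15360·π)/(45·π^3) + x^5·(-1280·π^2 + 96·π^3 + 3072·π)/(15·π^(7/2)) + x^4·(-192 + 64·π)/(3·π^2) + x^3·(64 - 16·π)/(3·π^(3/2)) - 8·x^2/π + 4·x/√(π)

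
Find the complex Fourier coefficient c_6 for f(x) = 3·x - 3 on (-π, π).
Compute the real Fourier coefficients first: a_6 = 0, b_6 = -1.
Then c_6 = (a_6 − i·b_6)/2 = i/2.

Final answer: i/2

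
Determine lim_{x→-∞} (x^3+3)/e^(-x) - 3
The quotient is an ∞/∞ indeterminate form as x → -∞.
Compare growth rates of the dominant terms (exponentials ≫ polynomials ≫ logarithms), or apply L'Hôpital's rule; the quotient → 0.
Adding the constant: 0 - 3 = -3. Limit = -3.

Final answer: -3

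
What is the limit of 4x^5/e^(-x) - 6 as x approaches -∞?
The quotient is an ∞/∞ indeterminate form as x → -∞.
Compare growth rates of the dominant terms (exponentials ≫ polynomials ≫ logarithms), or apply L'Hôpital's rule; the quotient → 0.
Adding the constant: 0 - 6 = -6. Limit = -6.

Final answer: -6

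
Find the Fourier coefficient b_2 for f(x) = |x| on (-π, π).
b_2 = (1/π) ∫_{-π}^{π} f(x)·sin(2x) dx.
Evaluate the integral (use parity and integration by parts as needed): b_2 = 0.

Final answer: 0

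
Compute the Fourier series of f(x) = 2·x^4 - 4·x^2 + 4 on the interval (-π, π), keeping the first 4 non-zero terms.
(112 - 16·π^2)·cos(x) + (-10 + 4·π^2)·cos(2·x) + (80/27 - 16·π^2/9)·cos(3·x) - 4·π^2/3 + 4 + 2·π^4/5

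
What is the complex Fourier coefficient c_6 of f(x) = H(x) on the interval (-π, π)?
Compute the real Fourier coefficients first: a_6 = 0, b_6 = 0.
Then c_6 = (a_6 − i·b_6)/2 = 0.

Final answer: 0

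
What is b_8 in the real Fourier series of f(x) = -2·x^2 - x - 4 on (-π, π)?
b_8 = (1/π) ∫_{-π}^{π} f(x)·sin(8x) dx.
Evaluate the integral (use parity and integration by parts as needed): b_8 = 1/4.

Final answer: 1/4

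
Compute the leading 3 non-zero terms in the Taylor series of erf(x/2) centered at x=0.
x^5/(160·√(π)) - x^3/(12·√(π)) + x/√(π)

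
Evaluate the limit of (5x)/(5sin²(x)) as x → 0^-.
Both numerator and denominator → 0 as x → 0^-; this is a 0/0 indeterminate form.
Expand each to leading order near x = 0: numerator ~ 5·x, denominator ~ 5·x^2.
The limit of the ratio is -∞.

Final answer: -∞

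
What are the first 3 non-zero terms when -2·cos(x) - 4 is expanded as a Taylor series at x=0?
-x^4/12 + x^2 - 6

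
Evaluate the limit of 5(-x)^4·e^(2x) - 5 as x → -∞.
The product is a 0·∞ indeterminate form at x → -∞.
Rewrite the product as 5(-x)^4 / e^(-2x) (an ∞/∞ form) and apply L'Hôpital, or use the standard hierarchy e^(2|x|) ≫ |(-x)^4| as x → -∞.
The indeterminate product → 0, so the limit = -5.

Final answer: -5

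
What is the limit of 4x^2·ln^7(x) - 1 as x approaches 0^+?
The product is a 0·∞ indeterminate form at x → 0⁺.
Rewrite the product as 4·ln^7(x) / x^(-2) and apply L'Hôpital, or use the standard hierarchy x^(-2) ≫ |ln x|^7 as x → 0⁺.
The indeterminate product → 0, so the limit = -1.

Final answer: -1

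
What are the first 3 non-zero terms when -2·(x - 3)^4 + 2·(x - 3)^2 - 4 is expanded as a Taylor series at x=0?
-106·x^2 + 204·x - 148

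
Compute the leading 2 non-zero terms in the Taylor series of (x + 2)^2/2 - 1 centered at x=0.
2·x + 1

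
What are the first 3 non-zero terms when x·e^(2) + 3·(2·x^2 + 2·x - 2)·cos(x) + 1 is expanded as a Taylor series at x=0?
9·x^2 + x·(6 + e^(2)) - 5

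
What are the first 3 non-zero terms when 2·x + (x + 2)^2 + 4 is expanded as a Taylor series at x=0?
x^2 + 6·x + 8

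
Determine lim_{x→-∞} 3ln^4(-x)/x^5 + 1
The quotient is an ∞/∞ indeterminate form as x → -∞.
Compare growth rates of the dominant terms (exponentials ≫ polynomials ≫ logarithms), or apply L'Hôpital's rule; the quotient → 0.
Adding the constant: 0 + 1 = 1. Limit = 1.

Final answer: 1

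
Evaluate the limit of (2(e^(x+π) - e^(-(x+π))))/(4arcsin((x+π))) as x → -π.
Both numerator and denominator → 0 as x → -π; this is a 0/0 indeterminate form.
Expand each to leading order near x = -π: numerator ~ 4·(x + π), denominator ~ 4·(x + π).
The limit of the ratio is 1.

Final answer: 1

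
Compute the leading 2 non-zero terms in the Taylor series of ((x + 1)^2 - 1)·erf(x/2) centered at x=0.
x^3/√(π) + 2·x^2/√(π)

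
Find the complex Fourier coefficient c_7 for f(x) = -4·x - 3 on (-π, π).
Compute the real Fourier coefficients first: a_7 = 0, b_7 = -8/7.
Then c_7 = (a_7 − i·b_7)/2 = 4·i/7.

Final answer: 4·i/7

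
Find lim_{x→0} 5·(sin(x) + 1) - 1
Direct substitution at x = 0 gives 4.

Final answer: 4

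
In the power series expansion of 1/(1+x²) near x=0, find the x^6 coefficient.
Expand to order 6: 1/(1+x²) = -x^6 + x^4 - x^2 + 1 + O(x^7).
The coefficient of x^6 is -1.

Final answer: -1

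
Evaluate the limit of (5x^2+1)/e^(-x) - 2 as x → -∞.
The quotient is an ∞/∞ indeterminate form as x → -∞.
Compare growth rates of the dominant terms (exponentials ≫ polynomials ≫ logarithms), or apply L'Hôpital's rule; the quotient → 0.
Adding the constant: 0 - 2 = -2. Limit = -2.

Final answer: -2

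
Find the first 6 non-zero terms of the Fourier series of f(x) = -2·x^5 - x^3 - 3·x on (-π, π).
(-474 - 4·π^4 + 78·π^2)·sin(x) + (-9·π^2 + 33/2 + 2·π^4)·sin(2·x) + (-4·π^4/3 - 286/81 + 62·π^2/27)·sin(3·x) + (-3·π^2/4 + 57/32 + π^4)·sin(4·x) + (-4·π^4/5 - 786/625 + 6·π^2/25)·sin(5·x) + (-π^2/27 + 163/162 + 2·π^4/3)·sin(6·x)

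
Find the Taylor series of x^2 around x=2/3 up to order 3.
4/9 + 4·(x - 2/3)/3 + (x - 2/3)^2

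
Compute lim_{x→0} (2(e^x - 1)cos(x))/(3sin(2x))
Both numerator and denominator → 0 as x → 0; this is a 0/0 indeterminate form.
Expand each to leading order near x = 0: numerator ~ 2·x, denominator ~ 6·x.
The limit of the ratio is 1/3.

Final answer: 1/3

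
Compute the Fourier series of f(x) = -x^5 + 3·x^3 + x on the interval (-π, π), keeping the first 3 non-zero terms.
(-274 - 2·π^4 + 46·π^2)·sin(x) + (-8·π^2 + 11 + π^4)·sin(2·x) + (-2·π^4/3 - 134/81 + 94·π^2/27)·sin(3·x)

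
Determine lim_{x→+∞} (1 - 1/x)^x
As x → +∞: this is the defining limit (1 - 1/x)^x → e^(-1).
Limit = e^(-1).

Final answer: e^(-1)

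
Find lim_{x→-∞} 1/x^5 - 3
Evaluate the dominant behaviour as x → -∞; each term tends to a finite value or vanishes.
Limit = -3.

Final answer: -3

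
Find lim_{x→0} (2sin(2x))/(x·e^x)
Both numerator and denominator → 0 as x → 0; this is a 0/0 indeterminate form.
Expand each to leading order near x = 0: numerator ~ 4·x, denominator ~ x.
The limit of the ratio is 4.

Final answer: 4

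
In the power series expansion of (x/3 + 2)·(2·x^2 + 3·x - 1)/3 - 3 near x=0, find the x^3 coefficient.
Expand to order 3: (x/3 + 2)·(2·x^2 + 3·x - 1)/3 - 3 = 2·x^3/9 + 5·x^2/3 + 17·x/9 - 11/3 + O(x^4).
The coefficient of x^3 is 2/9.

Final answer: 2/9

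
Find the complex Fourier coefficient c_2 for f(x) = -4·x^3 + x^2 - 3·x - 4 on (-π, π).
Compute the real Fourier coefficients first: a_2 = 1, b_2 = -3 + 4·π^2.
Then c_2 = (a_2 − i·b_2)/2 = 1/2 - 2·i·π^2 + 3·i/2.

Final answer: 1/2 - 2·i·π^2 + 3·i/2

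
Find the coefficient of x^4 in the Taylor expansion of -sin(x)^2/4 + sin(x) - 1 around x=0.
Expand to order 4: -sin(x)^2/4 + sin(x) - 1 = x^4/12 - x^3/6 - x^2/4 + x - 1 + O(x^5).
The coefficient of x^4 is 1/12.

Final answer: 1/12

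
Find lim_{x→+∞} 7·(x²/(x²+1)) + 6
Evaluate the dominant behaviour as x → +∞; each term tends to a finite value or vanishes.
Limit = 13.

Final answer: 13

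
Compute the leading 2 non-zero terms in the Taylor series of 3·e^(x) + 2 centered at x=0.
3·x + 5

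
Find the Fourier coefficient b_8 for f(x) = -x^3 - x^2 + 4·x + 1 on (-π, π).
b_8 = (1/π) ∫_{-π}^{π} f(x)·sin(8x) dx.
Evaluate the integral (use parity and integration by parts as needed): b_8 = -131/128 + π^2/4.

Final answer: -131/128 + π^2/4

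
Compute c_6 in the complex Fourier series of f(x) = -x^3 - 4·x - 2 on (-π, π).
Compute the real Fourier coefficients first: a_6 = 0, b_6 = 23/18 + π^2/3.
Then c_6 = (a_6 − i·b_6)/2 = -i·π^2/6 - 23·i/36.

Final answer: -i·π^2/6 - 23·i/36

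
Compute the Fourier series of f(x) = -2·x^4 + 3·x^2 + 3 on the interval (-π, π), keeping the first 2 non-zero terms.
(-108 + 16·π^2)·cos(x) - 2·π^4/5 + 3 + π^2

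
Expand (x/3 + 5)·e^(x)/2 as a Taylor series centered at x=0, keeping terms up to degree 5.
x^5/36 + 19·x^4/144 + x^3/2 + 17·x^2/12 + 8·x/3 + 5/2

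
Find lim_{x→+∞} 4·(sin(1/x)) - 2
Evaluate the dominant behaviour as x → +∞; each term tends to a finite value or vanishes.
Limit = -2.

Final answer: -2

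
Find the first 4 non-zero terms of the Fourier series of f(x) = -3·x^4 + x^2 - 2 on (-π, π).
(-148 + 24·π^2)·cos(x) + (10 - 6·π^2)·cos(2·x) + (-20/9 + 8·π^2/3)·cos(3·x) - 3·π^4/5 - 2 + π^2/3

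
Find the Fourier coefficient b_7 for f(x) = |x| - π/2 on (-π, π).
b_7 = (1/π) ∫_{-π}^{π} f(x)·sin(7x) dx.
Evaluate the integral (use parity and integration by parts as needed): b_7 = 0.

Final answer: 0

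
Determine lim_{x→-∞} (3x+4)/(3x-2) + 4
Evaluate the dominant behaviour as x → -∞; each term tends to a finite value or vanishes.
Limit = 5.

Final answer: 5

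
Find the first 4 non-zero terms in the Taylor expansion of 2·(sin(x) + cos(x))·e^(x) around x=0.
-x^4/3 + 2·x^2 + 4·x + 2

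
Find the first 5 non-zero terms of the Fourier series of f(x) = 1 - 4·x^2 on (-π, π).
16·cos(x) - 4·cos(2·x) + 16·cos(3·x)/9 - cos(4·x) - 4·π^2/3 + 1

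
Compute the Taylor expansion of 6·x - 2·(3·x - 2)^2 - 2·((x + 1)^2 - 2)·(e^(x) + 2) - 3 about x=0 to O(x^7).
-41·x^6/360 - 29·x^5/60 - 19·x^4/12 - 11·x^3/3 - 27·x^2 + 20·x - 5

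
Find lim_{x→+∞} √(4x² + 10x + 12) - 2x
As x → +∞: multiply by the conjugate to get (10x+12)/(√(4x²+10x+12)+2x); the denominator ~ 4x, so the limit is 10/4 = 5/2.
Limit = 5/2.

Final answer: 5/2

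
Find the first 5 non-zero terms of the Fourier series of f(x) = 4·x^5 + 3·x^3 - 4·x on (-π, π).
(-154·π^2 + 8·π^4 + 916)·sin(x) + (-4·π^4 - 43/2 + 17·π^2)·sin(2·x) + (-106·π^2/27 - 4/81 + 8·π^4/3)·sin(3·x) + (-2·π^4 + 13/8 + π^2)·sin(4·x) + (-988/625 - 2·π^2/25 + 8·π^4/5)·sin(5·x)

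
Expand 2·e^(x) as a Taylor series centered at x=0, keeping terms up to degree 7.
x^7/2520 + x^6/360 + x^5/60 + x^4/12 + x^3/3 + x^2 + 2·x + 2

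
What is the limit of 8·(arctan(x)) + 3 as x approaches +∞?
Evaluate the dominant behaviour as x → +∞; each term tends to a finite value or vanishes.
Limit = 3 + 4·π.

Final answer: 3 + 4·π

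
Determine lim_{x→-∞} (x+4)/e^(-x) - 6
The quotient is an ∞/∞ indeterminate form as x → -∞.
Compare growth rates of the dominant terms (exponentials ≫ polynomials ≫ logarithms), or apply L'Hôpital's rule; the quotient → 0.
Adding the constant: 0 - 6 = -6. Limit = -6.

Final answer: -6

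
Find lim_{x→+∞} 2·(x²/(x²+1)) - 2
Evaluate the dominant behaviour as x → +∞; each term tends to a finite value or vanishes.
Limit = 0.

Final answer: 0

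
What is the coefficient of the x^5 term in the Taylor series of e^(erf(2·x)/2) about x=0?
Expand to order 5: e^(erf(2·x)/2) = x^5·(-16/(3·π^(3/2)) + 4/(15·π^(5/2)) + 16/(5·√(π))) + x^4·(-16/(3·π) + 2/(3·π^2)) + x^3·(-8/(3·√(π)) + 4/(3·π^(3/2))) + 2·x^2/π + 2·x/√(π) + 1 + O(x^6).
The coefficient of x^5 is -16/(3·π^(3/2)) + 4/(15·π^(5/2)) + 16/(5·√(π)).

Final answer: -16/(3·π^(3/2)) + 4/(15·π^(5/2)) + 16/(5·√(π))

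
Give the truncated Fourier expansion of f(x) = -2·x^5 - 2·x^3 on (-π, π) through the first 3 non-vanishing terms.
(-456 - 4·π^4 + 76·π^2)·sin(x) + (-8·π^2 + 12 + 2·π^4)·sin(2·x) + (-4·π^4/3 - 88/81 + 44·π^2/27)·sin(3·x)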